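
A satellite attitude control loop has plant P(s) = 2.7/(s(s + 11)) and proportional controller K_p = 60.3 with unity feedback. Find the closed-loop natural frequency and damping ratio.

ω_n = 12.8 rad/s, ζ = 0.431

With unity feedback the closed-loop characteristic equation is s² + 11s + 60.3·2.7 = s² + 11s + 162.8 = 0.
So ω_n² = 162.8 ⇒ ω_n = 12.76 rad/s, and ζ = 11/(2ω_n) = 0.431.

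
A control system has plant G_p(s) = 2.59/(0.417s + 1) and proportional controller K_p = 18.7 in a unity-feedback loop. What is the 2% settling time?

Closed loop: T(s) = K_p·G_p/(1+K_p·G_p) = 48.43/(0.417s + 1 + 48.43), with pole at s = −(1 + 48.43)/0.417 = −118.5.
τ = 1/118.5 = 0.008436 s, so 2% settling time ≈ 4τ = 0.0337 s.

T_s ≈ 0.0337 s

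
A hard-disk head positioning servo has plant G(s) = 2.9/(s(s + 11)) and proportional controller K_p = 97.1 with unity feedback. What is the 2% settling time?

The closed-loop denominator s² + 11s + 281.6 gives ω_n = √281.6 = 16.78 and ζ = 11/(2ω_n) = 0.3278.
2% settling time T_s ≈ 4/(ζω_n) = 4/5.5 = 0.727 s.

T_s ≈ 0.727 s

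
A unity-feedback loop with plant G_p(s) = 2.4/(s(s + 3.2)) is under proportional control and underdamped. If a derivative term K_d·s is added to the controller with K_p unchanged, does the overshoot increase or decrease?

The derivative term adds K·K_d to the s-coefficient of the characteristic equation, raising 2ζω_n while ω_n is unchanged; ζ increases, so overshoot decreases.

decrease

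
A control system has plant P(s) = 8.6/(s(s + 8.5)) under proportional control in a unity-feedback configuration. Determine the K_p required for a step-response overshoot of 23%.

K_p = 11.7

From %OS = 100·exp(−πζ/√(1−ζ²)) = 23%, ζ = −ln(0.23)/√(π²+ln²(0.23)) = 0.4237.
Characteristic equation s² + 8.5s + 8.6K_p = 0 gives ζ = 8.5/(2√(8.6K_p)).
Setting ζ = 0.4237: √(8.6K_p) = 8.5/(2·0.4237) = 10.03, so K_p = 100.6/8.6 = 11.7.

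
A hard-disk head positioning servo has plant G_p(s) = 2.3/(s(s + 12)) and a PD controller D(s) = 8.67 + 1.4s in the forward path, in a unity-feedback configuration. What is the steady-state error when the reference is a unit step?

The open loop D(s)G_p(s) has a pole at the origin (type 1), so the static position error constant is infinite and e_ss = 1/(1+∞) = 0.

0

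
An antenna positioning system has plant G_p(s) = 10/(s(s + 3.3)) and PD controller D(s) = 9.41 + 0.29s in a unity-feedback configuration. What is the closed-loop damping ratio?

ζ = 0.32

Forward path: (9.41 + 0.29s)·10/(s(s+3.3)). The closed-loop characteristic equation is s² + (3.3 + 10·0.29)s + 10·9.41 = 0.
That is s² + 6.2s + 94.1 = 0, so ω_n = 9.701 rad/s and ζ = 6.2/(2·9.701) = 0.3196.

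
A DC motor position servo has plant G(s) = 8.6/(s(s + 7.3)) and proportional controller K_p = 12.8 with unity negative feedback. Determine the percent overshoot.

Closed-loop characteristic equation: s² + 7.3s + 110.1 = 0, so ω_n = 10.49 rad/s and ζ = 7.3/(2·10.49) = 0.3479.
%OS = 100·exp(−πζ/√(1−ζ²)) = 100·exp(−π·0.3479/√0.879) = 31.2%.

31.2%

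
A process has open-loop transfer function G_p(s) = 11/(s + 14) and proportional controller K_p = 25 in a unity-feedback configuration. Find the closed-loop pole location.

s = -289

Closed-loop transfer function: T(s) = K_p·G_p(s)/(1 + K_p·G_p(s)) = 275/(s + 14 + 275) = 275/(s + 289).
The closed-loop pole is at s = −289.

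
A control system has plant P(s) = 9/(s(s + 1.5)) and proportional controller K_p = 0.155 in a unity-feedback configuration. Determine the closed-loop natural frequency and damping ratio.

The closed-loop denominator is s(s+1.5) + 0.155·9 = s² + 1.5s + 1.395.
Matching s² + 2ζω_n s + ω_n²: ω_n = √1.395 = 1.181 rad/s and 2ζω_n = 1.5, so ζ = 1.5/(2·1.181) = 0.635.

ω_n = 1.18 rad/s, ζ = 0.635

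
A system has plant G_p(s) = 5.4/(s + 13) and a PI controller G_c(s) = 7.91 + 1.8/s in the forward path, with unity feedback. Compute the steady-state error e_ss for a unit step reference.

0

The open loop G_c(s)G_p(s) has a pole at the origin (type 1), so the static position error constant is infinite and e_ss = 1/(1+∞) = 0.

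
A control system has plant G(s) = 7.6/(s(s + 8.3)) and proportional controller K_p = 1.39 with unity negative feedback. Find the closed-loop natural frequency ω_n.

ω_n = 3.25 rad/s

1 + K_p·G(s) = 0 gives s² + 8.3s + 10.56 = 0.
Matching s² + 2ζω_n s + ω_n²: ω_n = √10.56 = 3.25 rad/s and 2ζω_n = 8.3, so ζ = 8.3/(2·3.25) = 1.28.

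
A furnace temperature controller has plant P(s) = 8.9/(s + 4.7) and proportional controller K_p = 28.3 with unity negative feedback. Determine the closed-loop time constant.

Closed-loop transfer function: T(s) = K_p·P(s)/(1 + K_p·P(s)) = 251.9/(s + 4.7 + 251.9) = 251.9/(s + 256.6).
Time constant τ = 1/256.6 = 0.0039 s.

τ = 0.0039 s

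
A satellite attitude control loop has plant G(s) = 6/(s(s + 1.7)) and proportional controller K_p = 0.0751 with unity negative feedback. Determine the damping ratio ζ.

1 + K_p·G(s) = 0 gives s² + 1.7s + 0.4506 = 0.
So ω_n² = 0.4506 ⇒ ω_n = 0.6713 rad/s, and ζ = 1.7/(2ω_n) = 1.27.

ζ = 1.27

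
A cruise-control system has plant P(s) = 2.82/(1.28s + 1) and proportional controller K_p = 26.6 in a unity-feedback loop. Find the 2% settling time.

Closed loop: T(s) = K_p·P/(1+K_p·P) = 75.01/(1.28s + 1 + 75.01), with pole at s = −(1 + 75.01)/1.28 = −59.38.
τ = 1/59.38 = 0.01684 s, so 2% settling time ≈ 4τ = 0.0674 s.

T_s ≈ 0.0674 s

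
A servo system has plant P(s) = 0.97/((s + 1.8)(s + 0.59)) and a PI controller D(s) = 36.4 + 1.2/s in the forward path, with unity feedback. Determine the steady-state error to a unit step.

0

The open loop D(s)P(s) has a pole at the origin (type 1), so the static position error constant is infinite and e_ss = 1/(1+∞) = 0.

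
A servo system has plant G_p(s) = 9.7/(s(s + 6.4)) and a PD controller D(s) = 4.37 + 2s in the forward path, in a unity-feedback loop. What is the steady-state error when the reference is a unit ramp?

The loop has one pole at the origin (type 1). Velocity error constant K_v = lim_{s→0} s·D(s)G_p(s) = 4.37·9.7/6.4 = 6.623.
Steady-state error to a unit ramp: e_ss = 1/K_v = 0.151.

0.151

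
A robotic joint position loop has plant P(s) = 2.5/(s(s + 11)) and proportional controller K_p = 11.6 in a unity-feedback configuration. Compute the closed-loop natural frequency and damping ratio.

ω_n = 5.39 rad/s, ζ = 1.02

1 + K_p·P(s) = 0 gives s² + 11s + 29 = 0.
So ω_n² = 29 ⇒ ω_n = 5.385 rad/s, and ζ = 11/(2ω_n) = 1.02.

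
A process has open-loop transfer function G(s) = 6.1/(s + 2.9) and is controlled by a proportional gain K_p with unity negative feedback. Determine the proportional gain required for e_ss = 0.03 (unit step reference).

The loop is type 0, so e_ss(step) = 1/(1 + K_pos) with K_pos = K_p·G(0).
G(0) = 2.103. Require 1/(1 + K_p·2.103) = 0.03, so 1 + 2.103·K_p = 33.33.
K_p = (33.33 − 1)/2.103 = 15.4.

K_p = 15.4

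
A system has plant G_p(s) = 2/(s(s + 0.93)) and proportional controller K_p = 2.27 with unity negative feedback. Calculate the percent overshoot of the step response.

49.5%

From 1 + K_pG_p(s) = 0: s² + 0.93s + 4.54 = 0 ⇒ ω_n = 2.131, ζ = 0.2182.
%OS = 100·exp(−πζ/√(1−ζ²)) = 100·exp(−π·0.2182/√0.9524) = 49.5%.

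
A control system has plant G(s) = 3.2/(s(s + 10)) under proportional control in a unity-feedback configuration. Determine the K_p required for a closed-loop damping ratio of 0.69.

K_p = 16.4

Closed-loop characteristic equation: s² + 10s + K_p·3.2 = 0.
So ω_n = √(3.2K_p) and 2ζω_n = 10, giving ζ = 10/(2√(3.2K_p)).
Setting ζ = 0.69: √(3.2K_p) = 10/(2·0.69) = 7.246, so K_p = 52.51/3.2 = 16.4.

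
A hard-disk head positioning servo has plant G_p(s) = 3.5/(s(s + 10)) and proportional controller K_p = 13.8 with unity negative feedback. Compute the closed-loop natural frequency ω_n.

The closed-loop denominator is s(s+10) + 13.8·3.5 = s² + 10s + 48.3.
So ω_n² = 48.3 ⇒ ω_n = 6.95 rad/s, and ζ = 10/(2ω_n) = 0.719.

ω_n = 6.95 rad/s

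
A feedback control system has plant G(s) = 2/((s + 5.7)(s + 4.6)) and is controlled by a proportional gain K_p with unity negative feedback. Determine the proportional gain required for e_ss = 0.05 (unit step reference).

Steady-state error for a unit step on this type-0 loop is 1/(1 + K_p·G(0)).
G(0) = 0.07628. Require 1/(1 + K_p·0.07628) = 0.05, so 1 + 0.07628·K_p = 20.
K_p = (20 − 1)/0.07628 = 249.

K_p = 249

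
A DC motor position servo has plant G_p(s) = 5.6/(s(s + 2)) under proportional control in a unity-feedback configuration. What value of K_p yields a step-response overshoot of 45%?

From %OS = 100·exp(−πζ/√(1−ζ²)) = 45%, ζ = −ln(0.45)/√(π²+ln²(0.45)) = 0.2463.
Characteristic equation s² + 2s + 5.6K_p = 0 gives ζ = 2/(2√(5.6K_p)).
Setting ζ = 0.2463: √(5.6K_p) = 2/(2·0.2463) = 4.059, so K_p = 16.48/5.6 = 2.94.

K_p = 2.94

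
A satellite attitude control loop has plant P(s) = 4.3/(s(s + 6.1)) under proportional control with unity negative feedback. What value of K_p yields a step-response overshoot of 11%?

K_p = 6.55

From %OS = 100·exp(−πζ/√(1−ζ²)) = 11%, ζ = −ln(0.11)/√(π²+ln²(0.11)) = 0.5749.
Characteristic equation s² + 6.1s + 4.3K_p = 0 gives ζ = 6.1/(2√(4.3K_p)).
Setting ζ = 0.5749: √(4.3K_p) = 6.1/(2·0.5749) = 5.305, so K_p = 28.15/4.3 = 6.55.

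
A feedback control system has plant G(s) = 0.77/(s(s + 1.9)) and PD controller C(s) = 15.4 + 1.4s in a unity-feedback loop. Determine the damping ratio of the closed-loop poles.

ζ = 0.432

Forward path: (15.4 + 1.4s)·0.77/(s(s+1.9)). The closed-loop characteristic equation is s² + (1.9 + 0.77·1.4)s + 0.77·15.4 = 0.
That is s² + 2.978s + 11.86 = 0, so ω_n = 3.444 rad/s and ζ = 2.978/(2·3.444) = 0.4324.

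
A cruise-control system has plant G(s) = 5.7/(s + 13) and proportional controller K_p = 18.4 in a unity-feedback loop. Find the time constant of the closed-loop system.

Closed-loop transfer function: T(s) = K_p·G(s)/(1 + K_p·G(s)) = 104.9/(s + 13 + 104.9) = 104.9/(s + 117.9).
Time constant τ = 1/117.9 = 0.00848 s.

τ = 0.00848 s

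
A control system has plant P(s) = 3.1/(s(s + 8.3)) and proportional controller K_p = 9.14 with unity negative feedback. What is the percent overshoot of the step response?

2%

The closed-loop denominator s² + 8.3s + 28.33 gives ω_n = √28.33 = 5.323 and ζ = 8.3/(2ω_n) = 0.7796.
%OS = 100·exp(−πζ/√(1−ζ²)) = 100·exp(−π·0.7796/√0.3922) = 2%.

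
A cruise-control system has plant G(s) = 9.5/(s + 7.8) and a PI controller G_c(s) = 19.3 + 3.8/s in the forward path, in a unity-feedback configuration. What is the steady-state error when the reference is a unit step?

0

The open loop G_c(s)G(s) has a pole at the origin (type 1), so the static position error constant is infinite and e_ss = 1/(1+∞) = 0.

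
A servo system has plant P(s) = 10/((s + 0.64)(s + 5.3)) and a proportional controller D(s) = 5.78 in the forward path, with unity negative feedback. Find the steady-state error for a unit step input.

0.0554

The loop is type 0. Static position error constant K_pos = D(0)·P(0) = 5.78·2.948 = 17.04.
Steady-state error to a unit step: e_ss = 1/(1+K_pos) = 1/18.04 = 0.0554.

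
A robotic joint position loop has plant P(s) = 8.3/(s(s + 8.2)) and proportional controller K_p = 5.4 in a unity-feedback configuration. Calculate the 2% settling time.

T_s ≈ 0.976 s

The closed-loop denominator s² + 8.2s + 44.82 gives ω_n = √44.82 = 6.695 and ζ = 8.2/(2ω_n) = 0.6124.
2% settling time T_s ≈ 4/(ζω_n) = 4/4.1 = 0.976 s.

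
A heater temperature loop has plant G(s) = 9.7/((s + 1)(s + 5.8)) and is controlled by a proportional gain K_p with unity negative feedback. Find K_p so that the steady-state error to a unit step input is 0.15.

For a type-0 loop with proportional control, e_ss = 1/(1 + K_p·G(0)).
G(0) = 1.672. Require 1/(1 + K_p·1.672) = 0.15, so 1 + 1.672·K_p = 6.667.
K_p = (6.667 − 1)/1.672 = 3.39.

K_p = 3.39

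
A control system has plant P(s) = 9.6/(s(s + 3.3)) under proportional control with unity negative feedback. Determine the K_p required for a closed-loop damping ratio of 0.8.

K_p = 0.443

Closed-loop characteristic equation: s² + 3.3s + K_p·9.6 = 0.
So ω_n = √(9.6K_p) and 2ζω_n = 3.3, giving ζ = 3.3/(2√(9.6K_p)).
Setting ζ = 0.8: √(9.6K_p) = 3.3/(2·0.8) = 2.062, so K_p = 4.254/9.6 = 0.443.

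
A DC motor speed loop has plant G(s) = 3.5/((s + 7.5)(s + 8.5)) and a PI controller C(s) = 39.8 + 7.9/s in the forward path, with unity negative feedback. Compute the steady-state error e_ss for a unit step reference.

The open loop C(s)G(s) has a pole at the origin (type 1), so the static position error constant is infinite and e_ss = 1/(1+∞) = 0.

0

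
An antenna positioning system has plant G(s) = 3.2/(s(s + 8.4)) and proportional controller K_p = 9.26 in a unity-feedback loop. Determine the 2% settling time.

The closed-loop denominator s² + 8.4s + 29.63 gives ω_n = √29.63 = 5.444 and ζ = 8.4/(2ω_n) = 0.7716.
2% settling time T_s ≈ 4/(ζω_n) = 4/4.2 = 0.952 s.

T_s ≈ 0.952 s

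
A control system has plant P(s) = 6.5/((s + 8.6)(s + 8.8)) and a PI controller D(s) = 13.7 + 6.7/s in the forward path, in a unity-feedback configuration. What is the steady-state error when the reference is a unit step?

0

The open loop D(s)P(s) has a pole at the origin (type 1), so the static position error constant is infinite and e_ss = 1/(1+∞) = 0.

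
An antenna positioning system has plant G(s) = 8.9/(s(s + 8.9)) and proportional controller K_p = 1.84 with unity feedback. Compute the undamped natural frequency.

ω_n = 4.05 rad/s

1 + K_p·G(s) = 0 gives s² + 8.9s + 16.38 = 0.
So ω_n² = 16.38 ⇒ ω_n = 4.047 rad/s, and ζ = 8.9/(2ω_n) = 1.1.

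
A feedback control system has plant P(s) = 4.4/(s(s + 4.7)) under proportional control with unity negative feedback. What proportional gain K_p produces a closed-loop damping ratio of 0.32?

K_p = 12.3

Closed-loop characteristic equation: s² + 4.7s + K_p·4.4 = 0.
So ω_n = √(4.4K_p) and 2ζω_n = 4.7, giving ζ = 4.7/(2√(4.4K_p)).
Setting ζ = 0.32: √(4.4K_p) = 4.7/(2·0.32) = 7.344, so K_p = 53.93/4.4 = 12.3.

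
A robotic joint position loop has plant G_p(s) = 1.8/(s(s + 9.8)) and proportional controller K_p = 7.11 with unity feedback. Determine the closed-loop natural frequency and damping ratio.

ω_n = 3.58 rad/s, ζ = 1.37

1 + K_p·G_p(s) = 0 gives s² + 9.8s + 12.8 = 0.
So ω_n² = 12.8 ⇒ ω_n = 3.577 rad/s, and ζ = 9.8/(2ω_n) = 1.37.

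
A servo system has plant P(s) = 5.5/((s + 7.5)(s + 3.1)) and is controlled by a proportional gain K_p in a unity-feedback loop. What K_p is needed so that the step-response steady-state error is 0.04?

The loop is type 0, so e_ss(step) = 1/(1 + K_pos) with K_pos = K_p·P(0).
P(0) = 0.2366. Require 1/(1 + K_p·0.2366) = 0.04, so 1 + 0.2366·K_p = 25.
K_p = (25 − 1)/0.2366 = 101.

K_p = 101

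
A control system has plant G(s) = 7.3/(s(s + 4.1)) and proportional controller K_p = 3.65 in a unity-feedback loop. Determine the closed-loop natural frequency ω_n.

With unity feedback the closed-loop characteristic equation is s² + 4.1s + 3.65·7.3 = s² + 4.1s + 26.64 = 0.
So ω_n² = 26.64 ⇒ ω_n = 5.162 rad/s, and ζ = 4.1/(2ω_n) = 0.397.

ω_n = 5.16 rad/s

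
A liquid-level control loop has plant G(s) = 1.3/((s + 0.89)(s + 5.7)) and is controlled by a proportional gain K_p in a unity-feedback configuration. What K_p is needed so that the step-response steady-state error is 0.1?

K_p = 35.1

Steady-state error for a unit step on this type-0 loop is 1/(1 + K_p·G(0)).
G(0) = 0.2563. Require 1/(1 + K_p·0.2563) = 0.1, so 1 + 0.2563·K_p = 10.
K_p = (10 − 1)/0.2563 = 35.1.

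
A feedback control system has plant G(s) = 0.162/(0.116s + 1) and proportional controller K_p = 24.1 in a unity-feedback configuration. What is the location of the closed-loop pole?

Closed loop: T(s) = K_p·G/(1+K_p·G) = 3.904/(0.116s + 1 + 3.904), with pole at s = −(1 + 3.904)/0.116 = −42.28.

s = -42.28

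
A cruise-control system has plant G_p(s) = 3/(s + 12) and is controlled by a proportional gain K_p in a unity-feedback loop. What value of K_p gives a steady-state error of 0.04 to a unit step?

Steady-state error for a unit step on this type-0 loop is 1/(1 + K_p·G_p(0)).
G_p(0) = 0.25. Require 1/(1 + K_p·0.25) = 0.04, so 1 + 0.25·K_p = 25.
K_p = (25 − 1)/0.25 = 96.

K_p = 96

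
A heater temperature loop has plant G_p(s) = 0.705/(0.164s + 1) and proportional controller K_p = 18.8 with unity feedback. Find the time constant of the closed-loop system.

Closed loop: T(s) = K_p·G_p/(1+K_p·G_p) = 13.25/(0.164s + 1 + 13.25), with pole at s = −(1 + 13.25)/0.164 = −86.91.
Closed-loop time constant τ = 1/86.91 = 0.0115 s.

τ = 0.0115 s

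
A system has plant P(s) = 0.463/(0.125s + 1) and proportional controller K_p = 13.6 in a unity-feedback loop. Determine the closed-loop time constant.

τ = 0.0171 s

Closed loop: T(s) = K_p·P/(1+K_p·P) = 6.297/(0.125s + 1 + 6.297), with pole at s = −(1 + 6.297)/0.125 = −58.37.
Closed-loop time constant τ = 1/58.37 = 0.0171 s.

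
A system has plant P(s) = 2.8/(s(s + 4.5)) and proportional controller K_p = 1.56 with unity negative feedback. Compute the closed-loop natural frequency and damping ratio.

The closed-loop denominator is s(s+4.5) + 1.56·2.8 = s² + 4.5s + 4.368.
Matching s² + 2ζω_n s + ω_n²: ω_n = √4.368 = 2.09 rad/s and 2ζω_n = 4.5, so ζ = 4.5/(2·2.09) = 1.08.

ω_n = 2.09 rad/s, ζ = 1.08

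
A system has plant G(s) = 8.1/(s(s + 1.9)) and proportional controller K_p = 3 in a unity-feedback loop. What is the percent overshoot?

Closed-loop characteristic equation: s² + 1.9s + 24.3 = 0, so ω_n = 4.93 rad/s and ζ = 1.9/(2·4.93) = 0.1927.
%OS = 100·exp(−πζ/√(1−ζ²)) = 100·exp(−π·0.1927/√0.9629) = 54%.

54%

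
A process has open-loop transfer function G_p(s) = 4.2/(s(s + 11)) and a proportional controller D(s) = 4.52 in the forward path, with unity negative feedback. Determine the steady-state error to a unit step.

The open loop D(s)G_p(s) has a pole at the origin (type 1), so the static position error constant is infinite and e_ss = 1/(1+∞) = 0.

0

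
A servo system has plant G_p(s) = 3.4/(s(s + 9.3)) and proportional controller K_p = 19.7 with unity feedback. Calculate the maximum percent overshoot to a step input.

The closed-loop denominator s² + 9.3s + 66.98 gives ω_n = √66.98 = 8.184 and ζ = 9.3/(2ω_n) = 0.5682.
%OS = 100·exp(−πζ/√(1−ζ²)) = 100·exp(−π·0.5682/√0.6772) = 11.4%.

11.4%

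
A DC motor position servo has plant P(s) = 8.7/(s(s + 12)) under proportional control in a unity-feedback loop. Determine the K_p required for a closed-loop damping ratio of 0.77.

Closed-loop characteristic equation: s² + 12s + K_p·8.7 = 0.
So ω_n = √(8.7K_p) and 2ζω_n = 12, giving ζ = 12/(2√(8.7K_p)).
Setting ζ = 0.77: √(8.7K_p) = 12/(2·0.77) = 7.792, so K_p = 60.72/8.7 = 6.98.

K_p = 6.98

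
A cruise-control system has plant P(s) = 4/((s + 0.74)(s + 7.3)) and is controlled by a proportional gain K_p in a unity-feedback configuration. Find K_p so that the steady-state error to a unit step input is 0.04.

K_p = 32.4

For a type-0 loop with proportional control, e_ss = 1/(1 + K_p·P(0)).
P(0) = 0.7405. Require 1/(1 + K_p·0.7405) = 0.04, so 1 + 0.7405·K_p = 25.
K_p = (25 − 1)/0.7405 = 32.4.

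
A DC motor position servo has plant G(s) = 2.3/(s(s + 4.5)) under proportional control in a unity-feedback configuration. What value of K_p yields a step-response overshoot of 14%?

From %OS = 100·exp(−πζ/√(1−ζ²)) = 14%, ζ = −ln(0.14)/√(π²+ln²(0.14)) = 0.5305.
Characteristic equation s² + 4.5s + 2.3K_p = 0 gives ζ = 4.5/(2√(2.3K_p)).
Setting ζ = 0.5305: √(2.3K_p) = 4.5/(2·0.5305) = 4.241, so K_p = 17.99/2.3 = 7.82.

K_p = 7.82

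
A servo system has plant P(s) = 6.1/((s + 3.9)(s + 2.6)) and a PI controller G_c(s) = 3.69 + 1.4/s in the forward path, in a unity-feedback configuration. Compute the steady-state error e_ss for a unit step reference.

0

The open loop G_c(s)P(s) has a pole at the origin (type 1), so the static position error constant is infinite and e_ss = 1/(1+∞) = 0.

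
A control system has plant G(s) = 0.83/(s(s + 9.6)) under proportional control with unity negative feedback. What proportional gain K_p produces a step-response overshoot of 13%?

From %OS = 100·exp(−πζ/√(1−ζ²)) = 13%, ζ = −ln(0.13)/√(π²+ln²(0.13)) = 0.5446.
Characteristic equation s² + 9.6s + 0.83K_p = 0 gives ζ = 9.6/(2√(0.83K_p)).
Setting ζ = 0.5446: √(0.83K_p) = 9.6/(2·0.5446) = 8.813, so K_p = 77.67/0.83 = 93.6.

K_p = 93.6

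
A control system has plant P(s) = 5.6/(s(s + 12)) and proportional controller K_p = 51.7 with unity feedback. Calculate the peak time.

T_p = 0.197 s

From 1 + K_pP(s) = 0: s² + 12s + 289.5 = 0 ⇒ ω_n = 17.02, ζ = 0.3526.
Damped frequency ω_d = ω_n√(1−ζ²) = 15.92 rad/s, so peak time T_p = π/ω_d = 0.197 s.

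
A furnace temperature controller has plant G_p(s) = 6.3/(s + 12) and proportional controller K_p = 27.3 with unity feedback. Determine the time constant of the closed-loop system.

Closed-loop transfer function: T(s) = K_p·G_p(s)/(1 + K_p·G_p(s)) = 172/(s + 12 + 172) = 172/(s + 184).
Time constant τ = 1/184 = 0.00544 s.

τ = 0.00544 s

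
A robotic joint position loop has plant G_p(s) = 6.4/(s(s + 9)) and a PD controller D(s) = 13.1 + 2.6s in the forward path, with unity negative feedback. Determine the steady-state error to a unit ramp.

0.107

The loop has one pole at the origin (type 1). Velocity error constant K_v = lim_{s→0} s·D(s)G_p(s) = 13.1·6.4/9 = 9.316.
Steady-state error to a unit ramp: e_ss = 1/K_v = 0.107.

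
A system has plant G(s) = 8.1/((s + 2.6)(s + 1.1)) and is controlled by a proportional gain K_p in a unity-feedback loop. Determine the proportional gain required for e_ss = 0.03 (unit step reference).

Steady-state error for a unit step on this type-0 loop is 1/(1 + K_p·G(0)).
G(0) = 2.832. Require 1/(1 + K_p·2.832) = 0.03, so 1 + 2.832·K_p = 33.33.
K_p = (33.33 − 1)/2.832 = 11.4.

K_p = 11.4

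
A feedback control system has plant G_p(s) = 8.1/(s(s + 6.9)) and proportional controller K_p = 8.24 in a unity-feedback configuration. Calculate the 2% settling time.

T_s ≈ 1.16 s

From 1 + K_pG_p(s) = 0: s² + 6.9s + 66.74 = 0 ⇒ ω_n = 8.17, ζ = 0.4223.
2% settling time T_s ≈ 4/(ζω_n) = 4/3.45 = 1.16 s.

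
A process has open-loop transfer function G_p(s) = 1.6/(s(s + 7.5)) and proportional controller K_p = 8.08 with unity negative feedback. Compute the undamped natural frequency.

ω_n = 3.6 rad/s

The closed-loop denominator is s(s+7.5) + 8.08·1.6 = s² + 7.5s + 12.93.
So ω_n² = 12.93 ⇒ ω_n = 3.596 rad/s, and ζ = 7.5/(2ω_n) = 1.04.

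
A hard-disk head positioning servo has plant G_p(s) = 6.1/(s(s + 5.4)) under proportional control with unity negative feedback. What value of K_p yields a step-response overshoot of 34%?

From %OS = 100·exp(−πζ/√(1−ζ²)) = 34%, ζ = −ln(0.34)/√(π²+ln²(0.34)) = 0.3248.
Characteristic equation s² + 5.4s + 6.1K_p = 0 gives ζ = 5.4/(2√(6.1K_p)).
Setting ζ = 0.3248: √(6.1K_p) = 5.4/(2·0.3248) = 8.313, so K_p = 69.11/6.1 = 11.3.

K_p = 11.3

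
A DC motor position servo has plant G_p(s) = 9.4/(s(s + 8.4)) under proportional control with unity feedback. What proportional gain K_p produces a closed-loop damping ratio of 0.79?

Closed-loop characteristic equation: s² + 8.4s + K_p·9.4 = 0.
So ω_n = √(9.4K_p) and 2ζω_n = 8.4, giving ζ = 8.4/(2√(9.4K_p)).
Setting ζ = 0.79: √(9.4K_p) = 8.4/(2·0.79) = 5.316, so K_p = 28.26/9.4 = 3.01.

K_p = 3.01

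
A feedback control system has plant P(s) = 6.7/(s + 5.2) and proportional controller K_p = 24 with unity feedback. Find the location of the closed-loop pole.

Closed-loop transfer function: T(s) = K_p·P(s)/(1 + K_p·P(s)) = 160.8/(s + 5.2 + 160.8) = 160.8/(s + 166).
The closed-loop pole is at s = −166.

s = -166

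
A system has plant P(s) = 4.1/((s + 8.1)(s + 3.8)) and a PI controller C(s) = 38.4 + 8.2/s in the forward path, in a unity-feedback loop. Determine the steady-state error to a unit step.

The open loop C(s)P(s) has a pole at the origin (type 1), so the static position error constant is infinite and e_ss = 1/(1+∞) = 0.

0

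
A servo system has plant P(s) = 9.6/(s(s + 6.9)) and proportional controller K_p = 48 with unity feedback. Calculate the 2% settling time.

The closed-loop denominator s² + 6.9s + 460.8 gives ω_n = √460.8 = 21.47 and ζ = 6.9/(2ω_n) = 0.1607.
2% settling time T_s ≈ 4/(ζω_n) = 4/3.45 = 1.16 s.

T_s ≈ 1.16 s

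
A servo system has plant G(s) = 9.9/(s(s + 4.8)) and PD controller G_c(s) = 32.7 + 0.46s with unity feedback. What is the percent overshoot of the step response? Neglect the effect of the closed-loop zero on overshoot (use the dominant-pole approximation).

42.9%

Forward path: (32.7 + 0.46s)·9.9/(s(s+4.8)). The closed-loop characteristic equation is s² + (4.8 + 9.9·0.46)s + 9.9·32.7 = 0.
That is s² + 9.354s + 323.7 = 0, so ω_n = 17.99 rad/s and ζ = 9.354/(2·17.99) = 0.2599.
%OS = 100·exp(−πζ/√(1−ζ²)) = 42.9%.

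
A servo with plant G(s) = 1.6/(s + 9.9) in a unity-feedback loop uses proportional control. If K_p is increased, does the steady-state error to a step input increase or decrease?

decrease

e_ss = 1/(1 + K_p·G(0)); a larger K_p raises the denominator, so e_ss decreases.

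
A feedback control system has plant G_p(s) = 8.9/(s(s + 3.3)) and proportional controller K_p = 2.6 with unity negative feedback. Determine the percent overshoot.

31.8%

Closed-loop characteristic equation: s² + 3.3s + 23.14 = 0, so ω_n = 4.81 rad/s and ζ = 3.3/(2·4.81) = 0.343.
%OS = 100·exp(−πζ/√(1−ζ²)) = 100·exp(−π·0.343/√0.8823) = 31.8%.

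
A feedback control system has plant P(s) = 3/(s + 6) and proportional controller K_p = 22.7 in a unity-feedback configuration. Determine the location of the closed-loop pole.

s = -74.1

Closed-loop transfer function: T(s) = K_p·P(s)/(1 + K_p·P(s)) = 68.1/(s + 6 + 68.1) = 68.1/(s + 74.1).
The closed-loop pole is at s = −74.1.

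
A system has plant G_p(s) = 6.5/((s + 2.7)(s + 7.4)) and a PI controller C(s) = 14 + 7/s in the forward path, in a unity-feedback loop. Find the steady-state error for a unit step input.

The open loop C(s)G_p(s) has a pole at the origin (type 1), so the static position error constant is infinite and e_ss = 1/(1+∞) = 0.

0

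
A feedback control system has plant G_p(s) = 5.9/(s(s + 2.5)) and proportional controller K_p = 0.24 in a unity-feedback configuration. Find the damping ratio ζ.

ζ = 1.05

With unity feedback the closed-loop characteristic equation is s² + 2.5s + 0.24·5.9 = s² + 2.5s + 1.416 = 0.
Matching s² + 2ζω_n s + ω_n²: ω_n = √1.416 = 1.19 rad/s and 2ζω_n = 2.5, so ζ = 2.5/(2·1.19) = 1.05.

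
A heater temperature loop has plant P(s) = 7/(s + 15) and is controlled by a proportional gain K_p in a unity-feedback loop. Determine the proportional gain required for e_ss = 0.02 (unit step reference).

Steady-state error for a unit step on this type-0 loop is 1/(1 + K_p·P(0)).
P(0) = 0.4667. Require 1/(1 + K_p·0.4667) = 0.02, so 1 + 0.4667·K_p = 50.
K_p = (50 − 1)/0.4667 = 105.

K_p = 105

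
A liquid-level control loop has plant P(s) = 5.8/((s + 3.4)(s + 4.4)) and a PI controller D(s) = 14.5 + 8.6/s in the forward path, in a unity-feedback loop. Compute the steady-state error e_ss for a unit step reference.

The open loop D(s)P(s) has a pole at the origin (type 1), so the static position error constant is infinite and e_ss = 1/(1+∞) = 0.

0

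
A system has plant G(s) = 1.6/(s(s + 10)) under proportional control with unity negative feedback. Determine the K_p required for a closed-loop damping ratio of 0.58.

K_p = 46.4

Closed-loop characteristic equation: s² + 10s + K_p·1.6 = 0.
So ω_n = √(1.6K_p) and 2ζω_n = 10, giving ζ = 10/(2√(1.6K_p)).
Setting ζ = 0.58: √(1.6K_p) = 10/(2·0.58) = 8.621, so K_p = 74.32/1.6 = 46.4.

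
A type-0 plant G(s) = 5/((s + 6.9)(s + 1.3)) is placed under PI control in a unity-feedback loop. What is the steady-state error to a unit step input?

The PI controller's integrator makes the forward path type 1, so e_ss to a step is zero.

0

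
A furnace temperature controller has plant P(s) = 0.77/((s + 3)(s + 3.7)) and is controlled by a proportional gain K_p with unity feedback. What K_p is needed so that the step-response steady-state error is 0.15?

The loop is type 0, so e_ss(step) = 1/(1 + K_pos) with K_pos = K_p·P(0).
P(0) = 0.06937. Require 1/(1 + K_p·0.06937) = 0.15, so 1 + 0.06937·K_p = 6.667.
K_p = (6.667 − 1)/0.06937 = 81.7.

K_p = 81.7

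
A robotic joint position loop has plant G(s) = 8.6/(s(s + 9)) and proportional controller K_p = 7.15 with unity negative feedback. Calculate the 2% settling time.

The closed-loop denominator s² + 9s + 61.49 gives ω_n = √61.49 = 7.842 and ζ = 9/(2ω_n) = 0.5739.
2% settling time T_s ≈ 4/(ζω_n) = 4/4.5 = 0.889 s.

T_s ≈ 0.889 s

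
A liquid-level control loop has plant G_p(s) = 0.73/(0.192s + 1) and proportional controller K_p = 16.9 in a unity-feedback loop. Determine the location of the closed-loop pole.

Closed loop: T(s) = K_p·G_p/(1+K_p·G_p) = 12.34/(0.192s + 1 + 12.34), with pole at s = −(1 + 12.34)/0.192 = −69.46.

s = -69.46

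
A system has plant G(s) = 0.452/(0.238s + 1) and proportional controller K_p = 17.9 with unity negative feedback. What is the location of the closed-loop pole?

s = -38.2

Closed loop: T(s) = K_p·G/(1+K_p·G) = 8.091/(0.238s + 1 + 8.091), with pole at s = −(1 + 8.091)/0.238 = −38.2.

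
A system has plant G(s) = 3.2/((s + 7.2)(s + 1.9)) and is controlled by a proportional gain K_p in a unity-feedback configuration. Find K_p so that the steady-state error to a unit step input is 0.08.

K_p = 49.2

Steady-state error for a unit step on this type-0 loop is 1/(1 + K_p·G(0)).
G(0) = 0.2339. Require 1/(1 + K_p·0.2339) = 0.08, so 1 + 0.2339·K_p = 12.5.
K_p = (12.5 − 1)/0.2339 = 49.2.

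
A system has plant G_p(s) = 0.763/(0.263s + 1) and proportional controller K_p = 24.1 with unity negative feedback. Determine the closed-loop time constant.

τ = 0.0136 s

Closed loop: T(s) = K_p·G_p/(1+K_p·G_p) = 18.39/(0.263s + 1 + 18.39), with pole at s = −(1 + 18.39)/0.263 = −73.72.
Closed-loop time constant τ = 1/73.72 = 0.0136 s.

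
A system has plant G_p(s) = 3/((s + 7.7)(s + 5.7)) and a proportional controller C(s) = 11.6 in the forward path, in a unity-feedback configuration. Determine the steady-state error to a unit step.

The loop is type 0. Static position error constant K_pos = C(0)·G_p(0) = 11.6·0.06835 = 0.7929.
Steady-state error to a unit step: e_ss = 1/(1+K_pos) = 1/1.793 = 0.558.

0.558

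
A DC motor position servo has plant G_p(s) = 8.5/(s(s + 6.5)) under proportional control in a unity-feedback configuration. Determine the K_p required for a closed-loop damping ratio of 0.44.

Closed-loop characteristic equation: s² + 6.5s + K_p·8.5 = 0.
So ω_n = √(8.5K_p) and 2ζω_n = 6.5, giving ζ = 6.5/(2√(8.5K_p)).
Setting ζ = 0.44: √(8.5K_p) = 6.5/(2·0.44) = 7.386, so K_p = 54.56/8.5 = 6.42.

K_p = 6.42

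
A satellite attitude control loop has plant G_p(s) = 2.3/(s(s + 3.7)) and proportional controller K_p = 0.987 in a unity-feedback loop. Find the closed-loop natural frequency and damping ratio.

ω_n = 1.51 rad/s, ζ = 1.23

With unity feedback the closed-loop characteristic equation is s² + 3.7s + 0.987·2.3 = s² + 3.7s + 2.27 = 0.
So ω_n² = 2.27 ⇒ ω_n = 1.507 rad/s, and ζ = 3.7/(2ω_n) = 1.23.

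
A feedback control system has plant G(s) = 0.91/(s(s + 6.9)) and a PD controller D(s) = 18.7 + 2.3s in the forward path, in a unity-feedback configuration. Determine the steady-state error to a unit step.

The open loop D(s)G(s) has a pole at the origin (type 1), so the static position error constant is infinite and e_ss = 1/(1+∞) = 0.

0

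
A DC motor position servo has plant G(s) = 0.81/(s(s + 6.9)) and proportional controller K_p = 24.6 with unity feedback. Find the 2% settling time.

Closed-loop characteristic equation: s² + 6.9s + 19.93 = 0, so ω_n = 4.464 rad/s and ζ = 6.9/(2·4.464) = 0.7729.
2% settling time T_s ≈ 4/(ζω_n) = 4/3.45 = 1.16 s.

T_s ≈ 1.16 s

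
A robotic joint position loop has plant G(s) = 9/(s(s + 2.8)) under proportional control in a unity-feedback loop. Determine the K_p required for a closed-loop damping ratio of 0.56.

Closed-loop characteristic equation: s² + 2.8s + K_p·9 = 0.
So ω_n = √(9K_p) and 2ζω_n = 2.8, giving ζ = 2.8/(2√(9K_p)).
Setting ζ = 0.56: √(9K_p) = 2.8/(2·0.56) = 2.5, so K_p = 6.25/9 = 0.694.

K_p = 0.694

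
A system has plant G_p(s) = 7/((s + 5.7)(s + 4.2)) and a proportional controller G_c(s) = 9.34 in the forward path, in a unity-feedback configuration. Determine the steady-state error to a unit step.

The loop is type 0. Static position error constant K_pos = G_c(0)·G_p(0) = 9.34·0.2924 = 2.731.
Steady-state error to a unit step: e_ss = 1/(1+K_pos) = 1/3.731 = 0.268.

0.268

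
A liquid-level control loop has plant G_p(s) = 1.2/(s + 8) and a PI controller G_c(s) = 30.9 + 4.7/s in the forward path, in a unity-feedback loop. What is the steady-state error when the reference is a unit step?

The open loop G_c(s)G_p(s) has a pole at the origin (type 1), so the static position error constant is infinite and e_ss = 1/(1+∞) = 0.

0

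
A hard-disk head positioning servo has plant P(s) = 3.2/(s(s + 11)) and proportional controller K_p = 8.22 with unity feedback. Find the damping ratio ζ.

1 + K_p·P(s) = 0 gives s² + 11s + 26.3 = 0.
Matching s² + 2ζω_n s + ω_n²: ω_n = √26.3 = 5.129 rad/s and 2ζω_n = 11, so ζ = 11/(2·5.129) = 1.07.

ζ = 1.07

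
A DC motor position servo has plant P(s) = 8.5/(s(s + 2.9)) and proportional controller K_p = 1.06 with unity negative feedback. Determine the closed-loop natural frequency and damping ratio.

ω_n = 3 rad/s, ζ = 0.483

The closed-loop denominator is s(s+2.9) + 1.06·8.5 = s² + 2.9s + 9.01.
So ω_n² = 9.01 ⇒ ω_n = 3.002 rad/s, and ζ = 2.9/(2ω_n) = 0.483.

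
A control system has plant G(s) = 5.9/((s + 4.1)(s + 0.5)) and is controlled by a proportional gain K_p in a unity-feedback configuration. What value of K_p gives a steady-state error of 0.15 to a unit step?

Steady-state error for a unit step on this type-0 loop is 1/(1 + K_p·G(0)).
G(0) = 2.878. Require 1/(1 + K_p·2.878) = 0.15, so 1 + 2.878·K_p = 6.667.
K_p = (6.667 − 1)/2.878 = 1.97.

K_p = 1.97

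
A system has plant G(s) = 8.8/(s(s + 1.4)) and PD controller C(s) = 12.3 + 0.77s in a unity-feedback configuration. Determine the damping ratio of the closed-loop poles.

Forward path: (12.3 + 0.77s)·8.8/(s(s+1.4)). The closed-loop characteristic equation is s² + (1.4 + 8.8·0.77)s + 8.8·12.3 = 0.
That is s² + 8.176s + 108.2 = 0, so ω_n = 10.4 rad/s and ζ = 8.176/(2·10.4) = 0.3929.

ζ = 0.393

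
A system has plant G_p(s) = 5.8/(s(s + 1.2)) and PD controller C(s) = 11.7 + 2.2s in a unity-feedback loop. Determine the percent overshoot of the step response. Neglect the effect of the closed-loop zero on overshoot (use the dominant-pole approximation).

Forward path: (11.7 + 2.2s)·5.8/(s(s+1.2)). The closed-loop characteristic equation is s² + (1.2 + 5.8·2.2)s + 5.8·11.7 = 0.
That is s² + 13.96s + 67.86 = 0, so ω_n = 8.238 rad/s and ζ = 13.96/(2·8.238) = 0.8473.
%OS = 100·exp(−πζ/√(1−ζ²)) = 0.666%.

0.666%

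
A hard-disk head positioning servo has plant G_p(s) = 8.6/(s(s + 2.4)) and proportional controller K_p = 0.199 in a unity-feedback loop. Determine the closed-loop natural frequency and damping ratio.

ω_n = 1.31 rad/s, ζ = 0.917

With unity feedback the closed-loop characteristic equation is s² + 2.4s + 0.199·8.6 = s² + 2.4s + 1.711 = 0.
So ω_n² = 1.711 ⇒ ω_n = 1.308 rad/s, and ζ = 2.4/(2ω_n) = 0.917.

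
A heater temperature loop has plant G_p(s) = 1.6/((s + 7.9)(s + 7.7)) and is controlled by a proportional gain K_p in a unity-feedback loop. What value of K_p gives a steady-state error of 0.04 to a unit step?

The loop is type 0, so e_ss(step) = 1/(1 + K_pos) with K_pos = K_p·G_p(0).
G_p(0) = 0.0263. Require 1/(1 + K_p·0.0263) = 0.04, so 1 + 0.0263·K_p = 25.
K_p = (25 − 1)/0.0263 = 912.

K_p = 912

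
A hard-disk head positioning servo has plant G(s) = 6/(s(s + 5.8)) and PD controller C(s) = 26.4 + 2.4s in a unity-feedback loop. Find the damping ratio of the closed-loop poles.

Forward path: (26.4 + 2.4s)·6/(s(s+5.8)). The closed-loop characteristic equation is s² + (5.8 + 6·2.4)s + 6·26.4 = 0.
That is s² + 20.2s + 158.4 = 0, so ω_n = 12.59 rad/s and ζ = 20.2/(2·12.59) = 0.8025.

ζ = 0.802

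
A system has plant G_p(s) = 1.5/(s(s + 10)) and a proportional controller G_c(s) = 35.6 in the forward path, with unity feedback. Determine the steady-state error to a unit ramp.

0.187

The loop has one pole at the origin (type 1). Velocity error constant K_v = lim_{s→0} s·G_c(s)G_p(s) = 35.6·1.5/10 = 5.34.
Steady-state error to a unit ramp: e_ss = 1/K_v = 0.187.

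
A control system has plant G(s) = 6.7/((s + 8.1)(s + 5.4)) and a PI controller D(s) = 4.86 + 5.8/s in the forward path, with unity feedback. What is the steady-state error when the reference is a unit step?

0

The open loop D(s)G(s) has a pole at the origin (type 1), so the static position error constant is infinite and e_ss = 1/(1+∞) = 0.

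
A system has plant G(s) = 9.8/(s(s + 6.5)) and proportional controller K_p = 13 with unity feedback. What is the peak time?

T_p = 0.291 s

The closed-loop denominator s² + 6.5s + 127.4 gives ω_n = √127.4 = 11.29 and ζ = 6.5/(2ω_n) = 0.2879.
Damped frequency ω_d = ω_n√(1−ζ²) = 10.81 rad/s, so peak time T_p = π/ω_d = 0.291 s.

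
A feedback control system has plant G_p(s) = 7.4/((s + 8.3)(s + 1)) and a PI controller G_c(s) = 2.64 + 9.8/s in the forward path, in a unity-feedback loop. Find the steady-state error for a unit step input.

The open loop G_c(s)G_p(s) has a pole at the origin (type 1), so the static position error constant is infinite and e_ss = 1/(1+∞) = 0.

0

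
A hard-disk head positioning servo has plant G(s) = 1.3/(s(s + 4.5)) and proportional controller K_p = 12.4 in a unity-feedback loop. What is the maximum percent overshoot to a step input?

Closed-loop characteristic equation: s² + 4.5s + 16.12 = 0, so ω_n = 4.015 rad/s and ζ = 4.5/(2·4.015) = 0.5604.
%OS = 100·exp(−πζ/√(1−ζ²)) = 100·exp(−π·0.5604/√0.6859) = 11.9%.

11.9%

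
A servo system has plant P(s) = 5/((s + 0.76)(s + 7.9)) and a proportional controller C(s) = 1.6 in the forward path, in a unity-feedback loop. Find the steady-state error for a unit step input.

0.429

The loop is type 0. Static position error constant K_pos = C(0)·P(0) = 1.6·0.8328 = 1.332.
Steady-state error to a unit step: e_ss = 1/(1+K_pos) = 1/2.332 = 0.429.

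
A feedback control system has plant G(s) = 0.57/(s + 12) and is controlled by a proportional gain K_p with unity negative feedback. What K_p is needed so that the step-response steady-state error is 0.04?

K_p = 505

For a type-0 loop with proportional control, e_ss = 1/(1 + K_p·G(0)).
G(0) = 0.0475. Require 1/(1 + K_p·0.0475) = 0.04, so 1 + 0.0475·K_p = 25.
K_p = (25 − 1)/0.0475 = 505.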